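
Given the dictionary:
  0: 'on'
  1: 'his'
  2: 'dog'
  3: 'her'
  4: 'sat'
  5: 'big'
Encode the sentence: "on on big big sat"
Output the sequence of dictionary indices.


Look up each word in the dictionary:
  'on' -> 0
  'on' -> 0
  'big' -> 5
  'big' -> 5
  'sat' -> 4

Encoded: [0, 0, 5, 5, 4]


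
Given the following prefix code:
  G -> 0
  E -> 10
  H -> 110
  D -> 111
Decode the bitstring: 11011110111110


Decoding step by step:
Bits 110 -> H
Bits 111 -> D
Bits 10 -> E
Bits 111 -> D
Bits 110 -> H


Decoded message: HDEDH


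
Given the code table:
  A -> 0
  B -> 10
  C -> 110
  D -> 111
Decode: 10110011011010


Decoding:
10 -> B
110 -> C
0 -> A
110 -> C
110 -> C
10 -> B


Result: BCACCB


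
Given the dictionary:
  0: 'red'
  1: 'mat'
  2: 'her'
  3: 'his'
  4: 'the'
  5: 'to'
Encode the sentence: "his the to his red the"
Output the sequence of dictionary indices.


Look up each word in the dictionary:
  'his' -> 3
  'the' -> 4
  'to' -> 5
  'his' -> 3
  'red' -> 0
  'the' -> 4

Encoded: [3, 4, 5, 3, 0, 4]


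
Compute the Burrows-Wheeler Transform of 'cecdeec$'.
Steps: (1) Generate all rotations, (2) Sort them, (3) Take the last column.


Rotations (sorted):
  0: $cecdeec -> last char: c
  1: c$cecdee -> last char: e
  2: cdeec$ce -> last char: e
  3: cecdeec$ -> last char: $
  4: deec$cec -> last char: c
  5: ec$cecde -> last char: e
  6: ecdeec$c -> last char: c
  7: eec$cecd -> last char: d


BWT = cee$cecd


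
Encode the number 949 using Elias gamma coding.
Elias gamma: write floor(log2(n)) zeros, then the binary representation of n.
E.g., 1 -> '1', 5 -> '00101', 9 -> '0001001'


num_bits = floor(log2(949)) + 1 = 10
leading_zeros = num_bits - 1 = 9
binary(949) = 1110110101

Elias gamma(949) = '000000000' + '1110110101' = 0000000001110110101 (19 bits)


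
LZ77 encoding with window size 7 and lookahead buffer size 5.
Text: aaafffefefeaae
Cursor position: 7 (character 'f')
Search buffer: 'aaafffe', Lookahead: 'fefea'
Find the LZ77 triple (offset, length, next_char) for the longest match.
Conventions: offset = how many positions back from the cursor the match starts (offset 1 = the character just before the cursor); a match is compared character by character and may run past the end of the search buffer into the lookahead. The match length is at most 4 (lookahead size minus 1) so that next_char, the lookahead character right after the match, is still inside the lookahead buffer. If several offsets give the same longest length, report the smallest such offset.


Try each offset into the search buffer:
  offset=1 (pos 6, char 'e'): match length 0
  offset=2 (pos 5, char 'f'): match length 4
  offset=3 (pos 4, char 'f'): match length 1
  offset=4 (pos 3, char 'f'): match length 1
  offset=5 (pos 2, char 'a'): match length 0
  offset=6 (pos 1, char 'a'): match length 0
  offset=7 (pos 0, char 'a'): match length 0
Longest match has length 4 at offset 2.
next_char = character at position 7 + 4 = 11 -> 'a'

Best match: offset=2, length=4 (matching 'fefe' starting at position 5)
LZ77 triple: (2, 4, 'a')


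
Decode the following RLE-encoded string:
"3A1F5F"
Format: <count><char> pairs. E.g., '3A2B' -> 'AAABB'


Expanding each <count><char> pair:
  3A -> 'AAA'
  1F -> 'F'
  5F -> 'FFFFF'

Decoded = AAAFFFFFF


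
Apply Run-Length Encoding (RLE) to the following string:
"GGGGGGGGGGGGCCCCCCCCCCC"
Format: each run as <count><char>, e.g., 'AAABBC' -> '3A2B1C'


Scanning runs left to right:
  i=0: run of 'G' x 12 -> '12G'
  i=12: run of 'C' x 11 -> '11C'

RLE = 12G11C


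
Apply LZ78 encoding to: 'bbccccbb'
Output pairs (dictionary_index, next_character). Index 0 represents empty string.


LZ78 encoding steps:
Dictionary: {0: ''}
Step 1: w='' (idx 0), next='b' -> output (0, 'b'), add 'b' as idx 1
Step 2: w='b' (idx 1), next='c' -> output (1, 'c'), add 'bc' as idx 2
Step 3: w='' (idx 0), next='c' -> output (0, 'c'), add 'c' as idx 3
Step 4: w='c' (idx 3), next='c' -> output (3, 'c'), add 'cc' as idx 4
Step 5: w='b' (idx 1), next='b' -> output (1, 'b'), add 'bb' as idx 5


Encoded: [(0, 'b'), (1, 'c'), (0, 'c'), (3, 'c'), (1, 'b')]


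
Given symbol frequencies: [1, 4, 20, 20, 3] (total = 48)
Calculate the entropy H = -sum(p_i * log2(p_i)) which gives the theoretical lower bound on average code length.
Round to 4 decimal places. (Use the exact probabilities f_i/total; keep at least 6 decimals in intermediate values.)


Per-symbol terms -p_i * log2(p_i) with p_i = f_i/48:
  p = 1/48 = 0.020833: log2(p) = -5.584963, -p*log2(p) = 0.116353
  p = 4/48 = 0.083333: log2(p) = -3.584963, -p*log2(p) = 0.298747
  p = 20/48 = 0.416667: log2(p) = -1.263034, -p*log2(p) = 0.526264
  p = 20/48 = 0.416667: log2(p) = -1.263034, -p*log2(p) = 0.526264
  p = 3/48 = 0.062500: log2(p) = -4.000000, -p*log2(p) = 0.250000
H = 0.116353 + 0.298747 + 0.526264 + 0.526264 + 0.250000 = 1.717628

H = 1.7176 bits/symbol


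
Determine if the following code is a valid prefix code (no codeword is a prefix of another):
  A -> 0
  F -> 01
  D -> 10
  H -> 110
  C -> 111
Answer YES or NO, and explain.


Checking each pair (does one codeword prefix another?):
  A='0' vs F='01': prefix -- VIOLATION

NO -- this is NOT a valid prefix code. A (0) is a prefix of F (01).


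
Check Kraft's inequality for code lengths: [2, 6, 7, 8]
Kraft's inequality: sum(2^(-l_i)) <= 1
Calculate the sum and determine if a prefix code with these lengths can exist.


Sum = 2^(-2) + 2^(-6) + 2^(-7) + 2^(-8)
    = 0.25 + 0.015625 + 0.0078125 + 0.00390625
    = 71/256 = 0.27734375
Since 0.27734375 <= 1, Kraft's inequality IS satisfied.
A prefix code with these lengths CAN exist.

Kraft sum = 0.27734375. Satisfied.


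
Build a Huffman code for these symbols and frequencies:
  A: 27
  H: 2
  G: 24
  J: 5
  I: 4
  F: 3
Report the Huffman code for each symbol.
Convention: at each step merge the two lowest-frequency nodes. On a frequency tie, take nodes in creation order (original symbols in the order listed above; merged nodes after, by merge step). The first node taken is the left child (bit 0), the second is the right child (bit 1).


Huffman tree construction:
Step 1: Merge H(2) + F(3) = 5
Step 2: Merge I(4) + J(5) = 9
Step 3: Merge (H+F)(5) + (I+J)(9) = 14
Step 4: Merge ((H+F)+(I+J))(14) + G(24) = 38
Step 5: Merge A(27) + (((H+F)+(I+J))+G)(38) = 65
Read each symbol's code off the tree from the root (left child = 0, right child = 1).

Codes:
  A: 0 (length 1)
  H: 1000 (length 4)
  G: 11 (length 2)
  J: 1011 (length 4)
  I: 1010 (length 4)
  F: 1001 (length 4)
Average code length: 131/65 = 2.0154 bits/symbol


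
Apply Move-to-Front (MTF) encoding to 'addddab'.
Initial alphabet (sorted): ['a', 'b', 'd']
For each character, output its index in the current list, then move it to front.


MTF encoding:
'a': index 0 in ['a', 'b', 'd'] -> ['a', 'b', 'd']
'd': index 2 in ['a', 'b', 'd'] -> ['d', 'a', 'b']
'd': index 0 in ['d', 'a', 'b'] -> ['d', 'a', 'b']
'd': index 0 in ['d', 'a', 'b'] -> ['d', 'a', 'b']
'd': index 0 in ['d', 'a', 'b'] -> ['d', 'a', 'b']
'a': index 1 in ['d', 'a', 'b'] -> ['a', 'd', 'b']
'b': index 2 in ['a', 'd', 'b'] -> ['b', 'a', 'd']


Output: [0, 2, 0, 0, 0, 1, 2]


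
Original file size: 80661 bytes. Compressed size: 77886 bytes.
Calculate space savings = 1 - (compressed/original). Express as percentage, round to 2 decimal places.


ratio = compressed/original = 77886/80661 = 0.965597
savings = 1 - ratio = 1 - 0.965597 = 0.034403
as a percentage: 0.034403 * 100 = 3.44%

Space savings = 1 - 77886/80661 = 3.44%


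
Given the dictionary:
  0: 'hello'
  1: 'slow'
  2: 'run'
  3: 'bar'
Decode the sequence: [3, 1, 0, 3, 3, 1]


Look up each index in the dictionary:
  3 -> 'bar'
  1 -> 'slow'
  0 -> 'hello'
  3 -> 'bar'
  3 -> 'bar'
  1 -> 'slow'

Decoded: "bar slow hello bar bar slow"


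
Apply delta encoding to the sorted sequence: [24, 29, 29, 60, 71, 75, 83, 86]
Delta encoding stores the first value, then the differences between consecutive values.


First value: 24
Deltas:
  29 - 24 = 5
  29 - 29 = 0
  60 - 29 = 31
  71 - 60 = 11
  75 - 71 = 4
  83 - 75 = 8
  86 - 83 = 3


Delta encoded: [24, 5, 0, 31, 11, 4, 8, 3]


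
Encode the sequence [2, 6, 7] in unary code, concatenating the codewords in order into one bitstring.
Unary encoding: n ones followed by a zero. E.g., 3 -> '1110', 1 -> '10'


Encode each number as n ones followed by a terminating 0:
  2 -> 110 (3 bits)
  6 -> 1111110 (7 bits)
  7 -> 11111110 (8 bits)
Total length = 3 + 7 + 8 = 18 bits.

Unary([2, 6, 7]) = 110111111011111110 (18 bits)


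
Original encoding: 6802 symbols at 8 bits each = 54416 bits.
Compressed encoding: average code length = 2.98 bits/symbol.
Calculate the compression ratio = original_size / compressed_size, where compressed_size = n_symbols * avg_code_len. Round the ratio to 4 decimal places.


original_size = n_symbols * orig_bits = 6802 * 8 = 54416 bits
compressed_size = n_symbols * avg_code_len = 6802 * 2.98 = 20269.96 bits
ratio = original_size / compressed_size = 54416 / 20269.96 = 2.6846

Compression ratio = 2.6846


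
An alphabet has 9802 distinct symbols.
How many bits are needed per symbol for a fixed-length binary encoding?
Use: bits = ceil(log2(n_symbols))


log2(9802) = 13.2589
Bracket: 2^13 = 8192 < 9802 <= 2^14 = 16384
So ceil(log2(9802)) = 14

bits = ceil(log2(9802)) = ceil(13.2589) = 14 bits


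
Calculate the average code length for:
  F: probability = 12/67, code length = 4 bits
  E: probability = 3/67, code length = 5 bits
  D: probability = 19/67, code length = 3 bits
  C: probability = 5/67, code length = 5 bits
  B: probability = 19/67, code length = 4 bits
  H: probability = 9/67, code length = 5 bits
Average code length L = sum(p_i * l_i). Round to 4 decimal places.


Weighted contributions p_i * l_i:
  F: (12/67) * 4 = 48/67
  E: (3/67) * 5 = 15/67
  D: (19/67) * 3 = 57/67
  C: (5/67) * 5 = 25/67
  B: (19/67) * 4 = 76/67
  H: (9/67) * 5 = 45/67
Sum = (48 + 15 + 57 + 25 + 76 + 45)/67 = 266/67

L = 266/67 = 3.9701 bits/symbol


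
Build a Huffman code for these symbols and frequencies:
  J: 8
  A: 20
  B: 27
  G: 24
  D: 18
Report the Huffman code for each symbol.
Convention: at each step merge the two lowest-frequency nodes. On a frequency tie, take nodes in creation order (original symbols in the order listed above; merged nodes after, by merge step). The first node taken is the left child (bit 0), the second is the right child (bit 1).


Huffman tree construction:
Step 1: Merge J(8) + D(18) = 26
Step 2: Merge A(20) + G(24) = 44
Step 3: Merge (J+D)(26) + B(27) = 53
Step 4: Merge (A+G)(44) + ((J+D)+B)(53) = 97
Read each symbol's code off the tree from the root (left child = 0, right child = 1).

Codes:
  J: 100 (length 3)
  A: 00 (length 2)
  B: 11 (length 2)
  G: 01 (length 2)
  D: 101 (length 3)
Average code length: 220/97 = 2.2680 bits/symbol


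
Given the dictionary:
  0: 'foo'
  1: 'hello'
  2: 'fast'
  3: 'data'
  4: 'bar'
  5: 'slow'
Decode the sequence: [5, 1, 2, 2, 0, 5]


Look up each index in the dictionary:
  5 -> 'slow'
  1 -> 'hello'
  2 -> 'fast'
  2 -> 'fast'
  0 -> 'foo'
  5 -> 'slow'

Decoded: "slow hello fast fast foo slow"


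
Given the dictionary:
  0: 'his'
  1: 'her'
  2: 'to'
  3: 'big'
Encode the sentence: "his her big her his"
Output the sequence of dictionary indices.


Look up each word in the dictionary:
  'his' -> 0
  'her' -> 1
  'big' -> 3
  'her' -> 1
  'his' -> 0

Encoded: [0, 1, 3, 1, 0]


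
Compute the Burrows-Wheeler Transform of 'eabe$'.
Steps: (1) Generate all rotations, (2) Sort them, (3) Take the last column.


Rotations (sorted):
  0: $eabe -> last char: e
  1: abe$e -> last char: e
  2: be$ea -> last char: a
  3: e$eab -> last char: b
  4: eabe$ -> last char: $


BWT = eeab$


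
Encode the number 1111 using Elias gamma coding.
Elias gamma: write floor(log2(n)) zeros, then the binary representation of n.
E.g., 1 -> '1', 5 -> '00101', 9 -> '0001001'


num_bits = floor(log2(1111)) + 1 = 11
leading_zeros = num_bits - 1 = 10
binary(1111) = 10001010111

Elias gamma(1111) = '0000000000' + '10001010111' = 000000000010001010111 (21 bits)


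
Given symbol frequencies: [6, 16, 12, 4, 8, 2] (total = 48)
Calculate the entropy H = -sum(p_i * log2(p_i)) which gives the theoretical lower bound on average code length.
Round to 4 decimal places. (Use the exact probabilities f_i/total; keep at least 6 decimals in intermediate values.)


Per-symbol terms -p_i * log2(p_i) with p_i = f_i/48:
  p = 6/48 = 0.125000: log2(p) = -3.000000, -p*log2(p) = 0.375000
  p = 16/48 = 0.333333: log2(p) = -1.584963, -p*log2(p) = 0.528321
  p = 12/48 = 0.250000: log2(p) = -2.000000, -p*log2(p) = 0.500000
  p = 4/48 = 0.083333: log2(p) = -3.584963, -p*log2(p) = 0.298747
  p = 8/48 = 0.166667: log2(p) = -2.584963, -p*log2(p) = 0.430827
  p = 2/48 = 0.041667: log2(p) = -4.584963, -p*log2(p) = 0.191040
H = 0.375000 + 0.528321 + 0.500000 + 0.298747 + 0.430827 + 0.191040 = 2.323935

H = 2.3239 bits/symbol


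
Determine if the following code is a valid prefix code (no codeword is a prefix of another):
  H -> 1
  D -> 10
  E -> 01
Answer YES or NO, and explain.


Checking each pair (does one codeword prefix another?):
  H='1' vs D='10': prefix -- VIOLATION

NO -- this is NOT a valid prefix code. H (1) is a prefix of D (10).


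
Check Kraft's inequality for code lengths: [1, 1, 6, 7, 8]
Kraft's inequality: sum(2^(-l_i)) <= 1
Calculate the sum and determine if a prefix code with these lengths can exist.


Sum = 2^(-1) + 2^(-1) + 2^(-6) + 2^(-7) + 2^(-8)
    = 0.5 + 0.5 + 0.015625 + 0.0078125 + 0.00390625
    = 263/256 = 1.02734375
Since 1.02734375 > 1, Kraft's inequality is NOT satisfied.
A prefix code with these lengths CANNOT exist.

Kraft sum = 1.02734375. Not satisfied.


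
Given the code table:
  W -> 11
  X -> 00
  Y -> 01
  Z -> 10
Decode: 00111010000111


Decoding:
00 -> X
11 -> W
10 -> Z
10 -> Z
00 -> X
01 -> Y
11 -> W


Result: XWZZXYW


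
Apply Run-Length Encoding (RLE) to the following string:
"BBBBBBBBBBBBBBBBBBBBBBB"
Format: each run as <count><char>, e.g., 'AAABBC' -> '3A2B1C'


Scanning runs left to right:
  i=0: run of 'B' x 23 -> '23B'

RLE = 23B


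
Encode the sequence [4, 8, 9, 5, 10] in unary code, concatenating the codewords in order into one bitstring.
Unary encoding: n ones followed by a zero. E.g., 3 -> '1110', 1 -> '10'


Encode each number as n ones followed by a terminating 0:
  4 -> 11110 (5 bits)
  8 -> 111111110 (9 bits)
  9 -> 1111111110 (10 bits)
  5 -> 111110 (6 bits)
  10 -> 11111111110 (11 bits)
Total length = 5 + 9 + 10 + 6 + 11 = 41 bits.

Unary([4, 8, 9, 5, 10]) = 11110111111110111111111011111011111111110 (41 bits)


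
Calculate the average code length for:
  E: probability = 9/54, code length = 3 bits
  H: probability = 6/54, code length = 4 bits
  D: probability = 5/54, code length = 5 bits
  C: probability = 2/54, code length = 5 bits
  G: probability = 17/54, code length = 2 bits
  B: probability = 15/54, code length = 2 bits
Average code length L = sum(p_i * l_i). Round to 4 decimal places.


Weighted contributions p_i * l_i:
  E: (9/54) * 3 = 27/54
  H: (6/54) * 4 = 24/54
  D: (5/54) * 5 = 25/54
  C: (2/54) * 5 = 10/54
  G: (17/54) * 2 = 34/54
  B: (15/54) * 2 = 30/54
Sum = (27 + 24 + 25 + 10 + 34 + 30)/54 = 150/54

L = 150/54 = 2.7778 bits/symbol


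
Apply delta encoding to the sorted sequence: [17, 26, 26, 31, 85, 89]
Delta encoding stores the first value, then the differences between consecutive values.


First value: 17
Deltas:
  26 - 17 = 9
  26 - 26 = 0
  31 - 26 = 5
  85 - 31 = 54
  89 - 85 = 4


Delta encoded: [17, 9, 0, 5, 54, 4]


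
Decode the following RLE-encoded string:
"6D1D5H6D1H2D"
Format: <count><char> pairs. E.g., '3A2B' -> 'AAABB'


Expanding each <count><char> pair:
  6D -> 'DDDDDD'
  1D -> 'D'
  5H -> 'HHHHH'
  6D -> 'DDDDDD'
  1H -> 'H'
  2D -> 'DD'

Decoded = DDDDDDDHHHHHDDDDDDHDD


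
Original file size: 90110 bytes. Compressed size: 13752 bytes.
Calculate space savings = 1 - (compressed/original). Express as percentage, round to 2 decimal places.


ratio = compressed/original = 13752/90110 = 0.152613
savings = 1 - ratio = 1 - 0.152613 = 0.847387
as a percentage: 0.847387 * 100 = 84.74%

Space savings = 1 - 13752/90110 = 84.74%


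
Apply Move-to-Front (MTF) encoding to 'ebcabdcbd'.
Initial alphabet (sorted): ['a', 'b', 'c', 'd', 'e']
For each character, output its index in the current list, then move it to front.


MTF encoding:
'e': index 4 in ['a', 'b', 'c', 'd', 'e'] -> ['e', 'a', 'b', 'c', 'd']
'b': index 2 in ['e', 'a', 'b', 'c', 'd'] -> ['b', 'e', 'a', 'c', 'd']
'c': index 3 in ['b', 'e', 'a', 'c', 'd'] -> ['c', 'b', 'e', 'a', 'd']
'a': index 3 in ['c', 'b', 'e', 'a', 'd'] -> ['a', 'c', 'b', 'e', 'd']
'b': index 2 in ['a', 'c', 'b', 'e', 'd'] -> ['b', 'a', 'c', 'e', 'd']
'd': index 4 in ['b', 'a', 'c', 'e', 'd'] -> ['d', 'b', 'a', 'c', 'e']
'c': index 3 in ['d', 'b', 'a', 'c', 'e'] -> ['c', 'd', 'b', 'a', 'e']
'b': index 2 in ['c', 'd', 'b', 'a', 'e'] -> ['b', 'c', 'd', 'a', 'e']
'd': index 2 in ['b', 'c', 'd', 'a', 'e'] -> ['d', 'b', 'c', 'a', 'e']


Output: [4, 2, 3, 3, 2, 4, 3, 2, 2]


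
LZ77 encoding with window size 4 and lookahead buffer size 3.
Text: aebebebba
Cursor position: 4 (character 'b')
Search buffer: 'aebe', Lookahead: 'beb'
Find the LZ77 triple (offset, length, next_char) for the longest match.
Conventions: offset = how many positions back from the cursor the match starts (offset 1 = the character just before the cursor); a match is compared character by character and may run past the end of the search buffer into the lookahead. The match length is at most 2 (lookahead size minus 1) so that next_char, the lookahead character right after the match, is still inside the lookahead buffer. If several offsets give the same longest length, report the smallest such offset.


Try each offset into the search buffer:
  offset=1 (pos 3, char 'e'): match length 0
  offset=2 (pos 2, char 'b'): match length 2
  offset=3 (pos 1, char 'e'): match length 0
  offset=4 (pos 0, char 'a'): match length 0
Longest match has length 2 at offset 2.
next_char = character at position 4 + 2 = 6 -> 'b'

Best match: offset=2, length=2 (matching 'be' starting at position 2)
LZ77 triple: (2, 2, 'b')


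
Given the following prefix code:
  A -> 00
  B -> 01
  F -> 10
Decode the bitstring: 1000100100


Decoding step by step:
Bits 10 -> F
Bits 00 -> A
Bits 10 -> F
Bits 01 -> B
Bits 00 -> A


Decoded message: FAFBA


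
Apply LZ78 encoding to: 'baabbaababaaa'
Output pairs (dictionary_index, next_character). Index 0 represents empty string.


LZ78 encoding steps:
Dictionary: {0: ''}
Step 1: w='' (idx 0), next='b' -> output (0, 'b'), add 'b' as idx 1
Step 2: w='' (idx 0), next='a' -> output (0, 'a'), add 'a' as idx 2
Step 3: w='a' (idx 2), next='b' -> output (2, 'b'), add 'ab' as idx 3
Step 4: w='b' (idx 1), next='a' -> output (1, 'a'), add 'ba' as idx 4
Step 5: w='ab' (idx 3), next='a' -> output (3, 'a'), add 'aba' as idx 5
Step 6: w='ba' (idx 4), next='a' -> output (4, 'a'), add 'baa' as idx 6
Step 7: w='a' (idx 2), end of input -> output (2, '')


Encoded: [(0, 'b'), (0, 'a'), (2, 'b'), (1, 'a'), (3, 'a'), (4, 'a'), (2, '')]


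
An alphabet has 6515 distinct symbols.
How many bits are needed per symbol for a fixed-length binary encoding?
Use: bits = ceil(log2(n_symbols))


log2(6515) = 12.6695
Bracket: 2^12 = 4096 < 6515 <= 2^13 = 8192
So ceil(log2(6515)) = 13

bits = ceil(log2(6515)) = ceil(12.6695) = 13 bits


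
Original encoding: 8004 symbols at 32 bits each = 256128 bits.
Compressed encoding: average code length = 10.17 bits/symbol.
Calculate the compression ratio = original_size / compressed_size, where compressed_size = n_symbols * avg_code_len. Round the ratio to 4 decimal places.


original_size = n_symbols * orig_bits = 8004 * 32 = 256128 bits
compressed_size = n_symbols * avg_code_len = 8004 * 10.17 = 81400.68 bits
ratio = original_size / compressed_size = 256128 / 81400.68 = 3.1465

Compression ratio = 3.1465


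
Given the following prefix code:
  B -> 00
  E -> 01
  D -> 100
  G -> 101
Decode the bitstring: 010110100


Decoding step by step:
Bits 01 -> E
Bits 01 -> E
Bits 101 -> G
Bits 00 -> B


Decoded message: EEGB


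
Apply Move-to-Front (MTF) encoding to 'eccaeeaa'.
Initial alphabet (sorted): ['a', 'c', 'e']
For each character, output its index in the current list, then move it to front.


MTF encoding:
'e': index 2 in ['a', 'c', 'e'] -> ['e', 'a', 'c']
'c': index 2 in ['e', 'a', 'c'] -> ['c', 'e', 'a']
'c': index 0 in ['c', 'e', 'a'] -> ['c', 'e', 'a']
'a': index 2 in ['c', 'e', 'a'] -> ['a', 'c', 'e']
'e': index 2 in ['a', 'c', 'e'] -> ['e', 'a', 'c']
'e': index 0 in ['e', 'a', 'c'] -> ['e', 'a', 'c']
'a': index 1 in ['e', 'a', 'c'] -> ['a', 'e', 'c']
'a': index 0 in ['a', 'e', 'c'] -> ['a', 'e', 'c']


Output: [2, 2, 0, 2, 2, 0, 1, 0]


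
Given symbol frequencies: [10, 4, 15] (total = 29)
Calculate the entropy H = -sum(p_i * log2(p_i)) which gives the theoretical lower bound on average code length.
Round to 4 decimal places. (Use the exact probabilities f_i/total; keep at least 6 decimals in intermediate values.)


Per-symbol terms -p_i * log2(p_i) with p_i = f_i/29:
  p = 10/29 = 0.344828: log2(p) = -1.536053, -p*log2(p) = 0.529673
  p = 4/29 = 0.137931: log2(p) = -2.857981, -p*log2(p) = 0.394204
  p = 15/29 = 0.517241: log2(p) = -0.951090, -p*log2(p) = 0.491943
H = 0.529673 + 0.394204 + 0.491943 = 1.415820

H = 1.4158 bits/symbol


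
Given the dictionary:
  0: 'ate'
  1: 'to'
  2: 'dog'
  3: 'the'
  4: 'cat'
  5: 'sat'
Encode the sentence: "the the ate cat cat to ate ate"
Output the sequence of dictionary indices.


Look up each word in the dictionary:
  'the' -> 3
  'the' -> 3
  'ate' -> 0
  'cat' -> 4
  'cat' -> 4
  'to' -> 1
  'ate' -> 0
  'ate' -> 0

Encoded: [3, 3, 0, 4, 4, 1, 0, 0]


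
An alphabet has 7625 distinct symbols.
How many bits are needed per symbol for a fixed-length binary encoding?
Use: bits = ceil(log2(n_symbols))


log2(7625) = 12.8965
Bracket: 2^12 = 4096 < 7625 <= 2^13 = 8192
So ceil(log2(7625)) = 13

bits = ceil(log2(7625)) = ceil(12.8965) = 13 bits


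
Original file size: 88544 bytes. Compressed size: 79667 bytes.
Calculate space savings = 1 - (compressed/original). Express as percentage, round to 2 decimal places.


ratio = compressed/original = 79667/88544 = 0.899745
savings = 1 - ratio = 1 - 0.899745 = 0.100255
as a percentage: 0.100255 * 100 = 10.03%

Space savings = 1 - 79667/88544 = 10.03%


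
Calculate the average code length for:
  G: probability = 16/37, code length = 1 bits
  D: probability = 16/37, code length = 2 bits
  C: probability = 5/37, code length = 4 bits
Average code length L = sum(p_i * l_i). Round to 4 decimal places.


Weighted contributions p_i * l_i:
  G: (16/37) * 1 = 16/37
  D: (16/37) * 2 = 32/37
  C: (5/37) * 4 = 20/37
Sum = (16 + 32 + 20)/37 = 68/37

L = 68/37 = 1.8378 bits/symbol


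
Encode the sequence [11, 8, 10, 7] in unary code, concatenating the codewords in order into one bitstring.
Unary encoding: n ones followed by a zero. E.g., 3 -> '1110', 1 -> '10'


Encode each number as n ones followed by a terminating 0:
  11 -> 111111111110 (12 bits)
  8 -> 111111110 (9 bits)
  10 -> 11111111110 (11 bits)
  7 -> 11111110 (8 bits)
Total length = 12 + 9 + 11 + 8 = 40 bits.

Unary([11, 8, 10, 7]) = 1111111111101111111101111111111011111110 (40 bits)


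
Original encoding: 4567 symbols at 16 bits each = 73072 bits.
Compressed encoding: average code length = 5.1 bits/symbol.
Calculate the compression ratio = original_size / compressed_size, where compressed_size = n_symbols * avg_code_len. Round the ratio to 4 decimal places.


original_size = n_symbols * orig_bits = 4567 * 16 = 73072 bits
compressed_size = n_symbols * avg_code_len = 4567 * 5.1 = 23291.7 bits
ratio = original_size / compressed_size = 73072 / 23291.7 = 3.1373

Compression ratio = 3.1373


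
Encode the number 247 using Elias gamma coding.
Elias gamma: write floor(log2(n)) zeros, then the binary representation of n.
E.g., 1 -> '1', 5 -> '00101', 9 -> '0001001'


num_bits = floor(log2(247)) + 1 = 8
leading_zeros = num_bits - 1 = 7
binary(247) = 11110111

Elias gamma(247) = '0000000' + '11110111' = 000000011110111 (15 bits)


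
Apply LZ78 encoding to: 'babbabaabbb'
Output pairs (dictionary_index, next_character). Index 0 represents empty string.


LZ78 encoding steps:
Dictionary: {0: ''}
Step 1: w='' (idx 0), next='b' -> output (0, 'b'), add 'b' as idx 1
Step 2: w='' (idx 0), next='a' -> output (0, 'a'), add 'a' as idx 2
Step 3: w='b' (idx 1), next='b' -> output (1, 'b'), add 'bb' as idx 3
Step 4: w='a' (idx 2), next='b' -> output (2, 'b'), add 'ab' as idx 4
Step 5: w='a' (idx 2), next='a' -> output (2, 'a'), add 'aa' as idx 5
Step 6: w='bb' (idx 3), next='b' -> output (3, 'b'), add 'bbb' as idx 6


Encoded: [(0, 'b'), (0, 'a'), (1, 'b'), (2, 'b'), (2, 'a'), (3, 'b')]


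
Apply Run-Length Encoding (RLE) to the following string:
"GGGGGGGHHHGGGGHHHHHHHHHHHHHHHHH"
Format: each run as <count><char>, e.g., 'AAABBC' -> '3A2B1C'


Scanning runs left to right:
  i=0: run of 'G' x 7 -> '7G'
  i=7: run of 'H' x 3 -> '3H'
  i=10: run of 'G' x 4 -> '4G'
  i=14: run of 'H' x 17 -> '17H'

RLE = 7G3H4G17H


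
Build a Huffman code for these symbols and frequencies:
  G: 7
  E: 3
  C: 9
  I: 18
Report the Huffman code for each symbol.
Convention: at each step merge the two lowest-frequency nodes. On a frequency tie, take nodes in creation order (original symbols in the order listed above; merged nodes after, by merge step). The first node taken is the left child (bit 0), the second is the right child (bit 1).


Huffman tree construction:
Step 1: Merge E(3) + G(7) = 10
Step 2: Merge C(9) + (E+G)(10) = 19
Step 3: Merge I(18) + (C+(E+G))(19) = 37
Read each symbol's code off the tree from the root (left child = 0, right child = 1).

Codes:
  G: 111 (length 3)
  E: 110 (length 3)
  C: 10 (length 2)
  I: 0 (length 1)
Average code length: 66/37 = 1.7838 bits/symbol


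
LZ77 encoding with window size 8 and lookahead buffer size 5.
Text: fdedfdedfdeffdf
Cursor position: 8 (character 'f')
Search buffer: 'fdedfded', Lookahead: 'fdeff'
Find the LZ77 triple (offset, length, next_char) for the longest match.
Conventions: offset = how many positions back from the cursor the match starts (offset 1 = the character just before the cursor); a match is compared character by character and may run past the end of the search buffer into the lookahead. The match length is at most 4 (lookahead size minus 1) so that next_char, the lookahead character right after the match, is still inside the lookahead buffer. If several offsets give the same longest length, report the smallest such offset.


Try each offset into the search buffer:
  offset=1 (pos 7, char 'd'): match length 0
  offset=2 (pos 6, char 'e'): match length 0
  offset=3 (pos 5, char 'd'): match length 0
  offset=4 (pos 4, char 'f'): match length 3
  offset=5 (pos 3, char 'd'): match length 0
  offset=6 (pos 2, char 'e'): match length 0
  offset=7 (pos 1, char 'd'): match length 0
  offset=8 (pos 0, char 'f'): match length 3
Longest match has length 3, found at offsets 4, 8; take the smallest, offset 4.
next_char = character at position 8 + 3 = 11 -> 'f'

Best match: offset=4, length=3 (matching 'fde' starting at position 4)
LZ77 triple: (4, 3, 'f')


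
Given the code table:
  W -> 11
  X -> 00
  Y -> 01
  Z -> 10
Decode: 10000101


Decoding:
10 -> Z
00 -> X
01 -> Y
01 -> Y


Result: ZXYY


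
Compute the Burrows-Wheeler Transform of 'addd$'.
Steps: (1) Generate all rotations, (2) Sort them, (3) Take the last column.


Rotations (sorted):
  0: $addd -> last char: d
  1: addd$ -> last char: $
  2: d$add -> last char: d
  3: dd$ad -> last char: d
  4: ddd$a -> last char: a


BWT = d$dda


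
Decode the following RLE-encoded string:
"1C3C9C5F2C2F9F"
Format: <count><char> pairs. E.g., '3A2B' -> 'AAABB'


Expanding each <count><char> pair:
  1C -> 'C'
  3C -> 'CCC'
  9C -> 'CCCCCCCCC'
  5F -> 'FFFFF'
  2C -> 'CC'
  2F -> 'FF'
  9F -> 'FFFFFFFFF'

Decoded = CCCCCCCCCCCCCFFFFFCCFFFFFFFFFFF


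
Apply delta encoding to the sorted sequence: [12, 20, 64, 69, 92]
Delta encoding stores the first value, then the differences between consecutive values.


First value: 12
Deltas:
  20 - 12 = 8
  64 - 20 = 44
  69 - 64 = 5
  92 - 69 = 23


Delta encoded: [12, 8, 44, 5, 23]


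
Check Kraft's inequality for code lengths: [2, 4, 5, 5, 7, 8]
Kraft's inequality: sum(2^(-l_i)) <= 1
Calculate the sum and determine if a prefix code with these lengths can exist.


Sum = 2^(-2) + 2^(-4) + 2^(-5) + 2^(-5) + 2^(-7) + 2^(-8)
    = 0.25 + 0.0625 + 0.03125 + 0.03125 + 0.0078125 + 0.00390625
    = 99/256 = 0.38671875
Since 0.38671875 <= 1, Kraft's inequality IS satisfied.
A prefix code with these lengths CAN exist.

Kraft sum = 0.38671875. Satisfied.


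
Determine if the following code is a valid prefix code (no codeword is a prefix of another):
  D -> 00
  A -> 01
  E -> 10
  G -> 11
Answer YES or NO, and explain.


Checking each pair (does one codeword prefix another?):
  D='00' vs A='01': no prefix
  D='00' vs E='10': no prefix
  D='00' vs G='11': no prefix
  A='01' vs D='00': no prefix
  A='01' vs E='10': no prefix
  A='01' vs G='11': no prefix
  E='10' vs D='00': no prefix
  E='10' vs A='01': no prefix
  E='10' vs G='11': no prefix
  G='11' vs D='00': no prefix
  G='11' vs A='01': no prefix
  G='11' vs E='10': no prefix
No violation found over all pairs.

YES -- this is a valid prefix code. No codeword is a prefix of any other codeword.


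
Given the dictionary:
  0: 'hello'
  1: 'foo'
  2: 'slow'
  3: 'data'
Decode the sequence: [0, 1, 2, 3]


Look up each index in the dictionary:
  0 -> 'hello'
  1 -> 'foo'
  2 -> 'slow'
  3 -> 'data'

Decoded: "hello foo slow data"


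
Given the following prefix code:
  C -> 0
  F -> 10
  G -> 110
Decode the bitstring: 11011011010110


Decoding step by step:
Bits 110 -> G
Bits 110 -> G
Bits 110 -> G
Bits 10 -> F
Bits 110 -> G


Decoded message: GGGFG


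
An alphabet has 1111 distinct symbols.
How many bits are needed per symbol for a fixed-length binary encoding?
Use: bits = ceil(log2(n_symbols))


log2(1111) = 10.1176
Bracket: 2^10 = 1024 < 1111 <= 2^11 = 2048
So ceil(log2(1111)) = 11

bits = ceil(log2(1111)) = ceil(10.1176) = 11 bits


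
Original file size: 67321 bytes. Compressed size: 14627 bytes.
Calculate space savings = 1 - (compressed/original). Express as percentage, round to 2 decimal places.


ratio = compressed/original = 14627/67321 = 0.217272
savings = 1 - ratio = 1 - 0.217272 = 0.782728
as a percentage: 0.782728 * 100 = 78.27%

Space savings = 1 - 14627/67321 = 78.27%


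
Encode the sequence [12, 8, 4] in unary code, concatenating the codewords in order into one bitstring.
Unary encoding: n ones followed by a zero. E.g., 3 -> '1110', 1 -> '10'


Encode each number as n ones followed by a terminating 0:
  12 -> 1111111111110 (13 bits)
  8 -> 111111110 (9 bits)
  4 -> 11110 (5 bits)
Total length = 13 + 9 + 5 = 27 bits.

Unary([12, 8, 4]) = 111111111111011111111011110 (27 bits)


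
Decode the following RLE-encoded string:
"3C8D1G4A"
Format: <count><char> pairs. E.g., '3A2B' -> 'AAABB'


Expanding each <count><char> pair:
  3C -> 'CCC'
  8D -> 'DDDDDDDD'
  1G -> 'G'
  4A -> 'AAAA'

Decoded = CCCDDDDDDDDGAAAA


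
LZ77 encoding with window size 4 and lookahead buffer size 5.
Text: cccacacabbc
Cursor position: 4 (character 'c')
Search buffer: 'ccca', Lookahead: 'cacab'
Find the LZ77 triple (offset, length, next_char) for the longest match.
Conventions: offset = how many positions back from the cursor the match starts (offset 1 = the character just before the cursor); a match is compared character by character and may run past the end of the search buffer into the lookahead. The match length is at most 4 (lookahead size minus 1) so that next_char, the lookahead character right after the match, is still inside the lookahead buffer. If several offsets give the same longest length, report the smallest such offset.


Try each offset into the search buffer:
  offset=1 (pos 3, char 'a'): match length 0
  offset=2 (pos 2, char 'c'): match length 4
  offset=3 (pos 1, char 'c'): match length 1
  offset=4 (pos 0, char 'c'): match length 1
Longest match has length 4 at offset 2.
next_char = character at position 4 + 4 = 8 -> 'b'

Best match: offset=2, length=4 (matching 'caca' starting at position 2)
LZ77 triple: (2, 4, 'b')


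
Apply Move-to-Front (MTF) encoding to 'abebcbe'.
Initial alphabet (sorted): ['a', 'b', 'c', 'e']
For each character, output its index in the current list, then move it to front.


MTF encoding:
'a': index 0 in ['a', 'b', 'c', 'e'] -> ['a', 'b', 'c', 'e']
'b': index 1 in ['a', 'b', 'c', 'e'] -> ['b', 'a', 'c', 'e']
'e': index 3 in ['b', 'a', 'c', 'e'] -> ['e', 'b', 'a', 'c']
'b': index 1 in ['e', 'b', 'a', 'c'] -> ['b', 'e', 'a', 'c']
'c': index 3 in ['b', 'e', 'a', 'c'] -> ['c', 'b', 'e', 'a']
'b': index 1 in ['c', 'b', 'e', 'a'] -> ['b', 'c', 'e', 'a']
'e': index 2 in ['b', 'c', 'e', 'a'] -> ['e', 'b', 'c', 'a']


Output: [0, 1, 3, 1, 3, 1, 2]


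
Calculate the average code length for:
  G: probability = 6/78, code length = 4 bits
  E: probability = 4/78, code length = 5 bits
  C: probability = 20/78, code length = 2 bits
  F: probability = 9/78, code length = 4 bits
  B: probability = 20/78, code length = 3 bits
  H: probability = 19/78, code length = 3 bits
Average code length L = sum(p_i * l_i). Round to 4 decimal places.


Weighted contributions p_i * l_i:
  G: (6/78) * 4 = 24/78
  E: (4/78) * 5 = 20/78
  C: (20/78) * 2 = 40/78
  F: (9/78) * 4 = 36/78
  B: (20/78) * 3 = 60/78
  H: (19/78) * 3 = 57/78
Sum = (24 + 20 + 40 + 36 + 60 + 57)/78 = 237/78

L = 237/78 = 3.0385 bits/symbol


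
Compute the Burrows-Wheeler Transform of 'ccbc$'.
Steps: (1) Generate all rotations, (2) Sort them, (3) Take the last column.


Rotations (sorted):
  0: $ccbc -> last char: c
  1: bc$cc -> last char: c
  2: c$ccb -> last char: b
  3: cbc$c -> last char: c
  4: ccbc$ -> last char: $


BWT = ccbc$


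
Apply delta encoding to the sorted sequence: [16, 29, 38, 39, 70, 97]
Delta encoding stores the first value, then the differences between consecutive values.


First value: 16
Deltas:
  29 - 16 = 13
  38 - 29 = 9
  39 - 38 = 1
  70 - 39 = 31
  97 - 70 = 27


Delta encoded: [16, 13, 9, 1, 31, 27]


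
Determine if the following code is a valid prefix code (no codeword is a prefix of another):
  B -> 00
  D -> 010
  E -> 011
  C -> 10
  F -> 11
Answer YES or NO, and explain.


Checking each pair (does one codeword prefix another?):
  B='00' vs D='010': no prefix
  B='00' vs E='011': no prefix
  B='00' vs C='10': no prefix
  B='00' vs F='11': no prefix
  D='010' vs B='00': no prefix
  D='010' vs E='011': no prefix
  D='010' vs C='10': no prefix
  D='010' vs F='11': no prefix
  E='011' vs B='00': no prefix
  E='011' vs D='010': no prefix
  E='011' vs C='10': no prefix
  E='011' vs F='11': no prefix
  C='10' vs B='00': no prefix
  C='10' vs D='010': no prefix
  C='10' vs E='011': no prefix
  C='10' vs F='11': no prefix
  F='11' vs B='00': no prefix
  F='11' vs D='010': no prefix
  F='11' vs E='011': no prefix
  F='11' vs C='10': no prefix
No violation found over all pairs.

YES -- this is a valid prefix code. No codeword is a prefix of any other codeword.


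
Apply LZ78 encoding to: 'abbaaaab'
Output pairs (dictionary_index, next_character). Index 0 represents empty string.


LZ78 encoding steps:
Dictionary: {0: ''}
Step 1: w='' (idx 0), next='a' -> output (0, 'a'), add 'a' as idx 1
Step 2: w='' (idx 0), next='b' -> output (0, 'b'), add 'b' as idx 2
Step 3: w='b' (idx 2), next='a' -> output (2, 'a'), add 'ba' as idx 3
Step 4: w='a' (idx 1), next='a' -> output (1, 'a'), add 'aa' as idx 4
Step 5: w='a' (idx 1), next='b' -> output (1, 'b'), add 'ab' as idx 5


Encoded: [(0, 'a'), (0, 'b'), (2, 'a'), (1, 'a'), (1, 'b')]


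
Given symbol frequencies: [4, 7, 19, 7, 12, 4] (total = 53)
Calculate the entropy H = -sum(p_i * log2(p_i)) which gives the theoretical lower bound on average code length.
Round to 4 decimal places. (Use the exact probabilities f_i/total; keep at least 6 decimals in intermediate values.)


Per-symbol terms -p_i * log2(p_i) with p_i = f_i/53:
  p = 4/53 = 0.075472: log2(p) = -3.727920, -p*log2(p) = 0.281352
  p = 7/53 = 0.132075: log2(p) = -2.920566, -p*log2(p) = 0.385735
  p = 19/53 = 0.358491: log2(p) = -1.479993, -p*log2(p) = 0.530564
  p = 7/53 = 0.132075: log2(p) = -2.920566, -p*log2(p) = 0.385735
  p = 12/53 = 0.226415: log2(p) = -2.142958, -p*log2(p) = 0.485198
  p = 4/53 = 0.075472: log2(p) = -3.727920, -p*log2(p) = 0.281352
H = 0.281352 + 0.385735 + 0.530564 + 0.385735 + 0.485198 + 0.281352 = 2.349936

H = 2.3499 bits/symbol


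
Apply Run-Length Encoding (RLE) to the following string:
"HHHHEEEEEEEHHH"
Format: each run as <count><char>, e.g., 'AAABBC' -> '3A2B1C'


Scanning runs left to right:
  i=0: run of 'H' x 4 -> '4H'
  i=4: run of 'E' x 7 -> '7E'
  i=11: run of 'H' x 3 -> '3H'

RLE = 4H7E3H


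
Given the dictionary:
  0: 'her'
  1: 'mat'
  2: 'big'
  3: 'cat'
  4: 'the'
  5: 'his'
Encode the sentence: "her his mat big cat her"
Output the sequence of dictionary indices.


Look up each word in the dictionary:
  'her' -> 0
  'his' -> 5
  'mat' -> 1
  'big' -> 2
  'cat' -> 3
  'her' -> 0

Encoded: [0, 5, 1, 2, 3, 0]


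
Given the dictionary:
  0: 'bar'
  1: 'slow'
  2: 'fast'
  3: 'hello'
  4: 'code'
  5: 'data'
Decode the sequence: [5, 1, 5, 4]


Look up each index in the dictionary:
  5 -> 'data'
  1 -> 'slow'
  5 -> 'data'
  4 -> 'code'

Decoded: "data slow data code"


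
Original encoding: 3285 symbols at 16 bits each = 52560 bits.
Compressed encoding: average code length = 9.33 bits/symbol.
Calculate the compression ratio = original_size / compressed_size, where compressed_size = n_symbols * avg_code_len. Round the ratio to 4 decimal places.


original_size = n_symbols * orig_bits = 3285 * 16 = 52560 bits
compressed_size = n_symbols * avg_code_len = 3285 * 9.33 = 30649.05 bits
ratio = original_size / compressed_size = 52560 / 30649.05 = 1.7149

Compression ratio = 1.7149


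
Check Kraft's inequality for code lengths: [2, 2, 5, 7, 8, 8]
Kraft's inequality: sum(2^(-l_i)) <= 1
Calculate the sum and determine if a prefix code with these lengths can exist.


Sum = 2^(-2) + 2^(-2) + 2^(-5) + 2^(-7) + 2^(-8) + 2^(-8)
    = 0.25 + 0.25 + 0.03125 + 0.0078125 + 0.00390625 + 0.00390625
    = 140/256 = 0.546875
Since 0.546875 <= 1, Kraft's inequality IS satisfied.
A prefix code with these lengths CAN exist.

Kraft sum = 0.546875. Satisfied.


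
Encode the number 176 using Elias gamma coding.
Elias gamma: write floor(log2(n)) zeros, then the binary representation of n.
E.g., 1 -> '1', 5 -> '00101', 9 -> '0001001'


num_bits = floor(log2(176)) + 1 = 8
leading_zeros = num_bits - 1 = 7
binary(176) = 10110000

Elias gamma(176) = '0000000' + '10110000' = 000000010110000 (15 bits)


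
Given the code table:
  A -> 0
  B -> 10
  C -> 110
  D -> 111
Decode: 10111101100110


Decoding:
10 -> B
111 -> D
10 -> B
110 -> C
0 -> A
110 -> C


Result: BDBCAC


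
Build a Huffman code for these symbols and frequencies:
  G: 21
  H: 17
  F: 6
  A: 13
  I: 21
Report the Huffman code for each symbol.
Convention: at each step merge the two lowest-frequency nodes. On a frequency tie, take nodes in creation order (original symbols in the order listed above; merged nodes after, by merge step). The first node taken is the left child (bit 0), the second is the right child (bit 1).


Huffman tree construction:
Step 1: Merge F(6) + A(13) = 19
Step 2: Merge H(17) + (F+A)(19) = 36
Step 3: Merge G(21) + I(21) = 42
Step 4: Merge (H+(F+A))(36) + (G+I)(42) = 78
Read each symbol's code off the tree from the root (left child = 0, right child = 1).

Codes:
  G: 10 (length 2)
  H: 00 (length 2)
  F: 010 (length 3)
  A: 011 (length 3)
  I: 11 (length 2)
Average code length: 175/78 = 2.2436 bits/symbol
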